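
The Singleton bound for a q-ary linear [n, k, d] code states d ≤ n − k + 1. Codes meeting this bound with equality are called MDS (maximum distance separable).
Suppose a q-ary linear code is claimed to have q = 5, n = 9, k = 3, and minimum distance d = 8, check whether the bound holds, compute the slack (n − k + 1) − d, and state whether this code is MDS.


Singleton RHS = n − k + 1 = 7, slack = -1, bound violated (no such code; not MDS).

Singleton bound: d ≤ n − k + 1.
Here n = 9, k = 3, so n − k + 1 = 7.
Given d = 8, check d ≤ 7: NO.
Slack = (n − k + 1) − d = -1.
The slack is negative: d = 8 exceeds n − k + 1 = 7 by 1, so the Singleton bound is violated and no linear [9, 3, 8]_5 code can exist. In particular it is not MDS (MDS requires d = n − k + 1 exactly).
Description: the claimed parameters are [9, 3, 8]_5; such a code would be impossible (violates the Singleton bound).


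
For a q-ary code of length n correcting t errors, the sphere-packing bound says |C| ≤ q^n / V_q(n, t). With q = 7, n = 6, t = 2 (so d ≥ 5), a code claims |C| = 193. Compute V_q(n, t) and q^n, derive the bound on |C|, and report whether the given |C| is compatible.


V_q(n, t) = 577, q^n = 117649, Hamming bound = 203, |C| = 193 ≤ bound (satisfied).

Step 1: Compute V_q(n, t) = Σ_{j=0}^2 C(n, j) (q−1)^j.
  j = 0: C(6,0)·(6)^0 = 1·1 = 1.
  j = 1: C(6,1)·(6)^1 = 6·6 = 36.
  j = 2: C(6,2)·(6)^2 = 15·36 = 540.
  V_q(n, t) = 1 + 36 + 540 = 577.
Step 2: q^n = 7^6 = 117649.
Step 3: Hamming bound ⌊q^n / V_q(n,t)⌋ = ⌊117649/577⌋ = 203.
Step 4: Compare |C| = 193 to 203: satisfied.
The claimed |C| lies below the Hamming bound.


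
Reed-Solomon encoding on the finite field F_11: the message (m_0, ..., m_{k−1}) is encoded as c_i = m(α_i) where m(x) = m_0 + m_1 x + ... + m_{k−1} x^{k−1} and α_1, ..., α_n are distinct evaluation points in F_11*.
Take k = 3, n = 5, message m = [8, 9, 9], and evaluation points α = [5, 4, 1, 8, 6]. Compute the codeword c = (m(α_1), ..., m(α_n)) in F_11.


c = [3, 1, 4, 7, 1]

Message polynomial: m(x) = 8 + 9·x + 9·x^2 (mod 11).
For each evaluation point α_i, compute m(α_i) mod 11:
  α_1 = 5: Horner steps 9 → 10 → 3, so m(5) = 3.
  α_2 = 4: Horner steps 9 → 1 → 1, so m(4) = 1.
  α_3 = 1: Horner steps 9 → 7 → 4, so m(1) = 4.
  α_4 = 8: Horner steps 9 → 4 → 7, so m(8) = 7.
  α_5 = 6: Horner steps 9 → 8 → 1, so m(6) = 1.
Codeword c = [3, 1, 4, 7, 1] ∈ F_11^5.


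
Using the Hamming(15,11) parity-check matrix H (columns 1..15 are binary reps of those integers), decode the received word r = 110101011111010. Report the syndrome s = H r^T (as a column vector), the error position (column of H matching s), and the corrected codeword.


s = (0, 0, 1, 1)^T, error position = 3, corrected codeword c = 111101011111010

Compute s = H r^T mod 2 one row at a time:
  s_1 = 1 + 1 + 1 + 1 + 1 + 0 + 1 + 0 = 6 ≡ 0 (mod 2).
  s_2 = 1 + 0 + 1 + 0 + 1 + 0 + 1 + 0 = 4 ≡ 0 (mod 2).
  s_3 = 1 + 0 + 1 + 0 + 1 + 1 + 1 + 0 = 5 ≡ 1 (mod 2).
  s_4 = 1 + 0 + 0 + 0 + 1 + 1 + 0 + 0 = 3 ≡ 1 (mod 2).
s = (0, 0, 1, 1)^T — this equals column 3 of H (binary 0011), so error is at position 3.
Correct: flip bit 3 of r = 110101011111010 to get c = 111101011111010.


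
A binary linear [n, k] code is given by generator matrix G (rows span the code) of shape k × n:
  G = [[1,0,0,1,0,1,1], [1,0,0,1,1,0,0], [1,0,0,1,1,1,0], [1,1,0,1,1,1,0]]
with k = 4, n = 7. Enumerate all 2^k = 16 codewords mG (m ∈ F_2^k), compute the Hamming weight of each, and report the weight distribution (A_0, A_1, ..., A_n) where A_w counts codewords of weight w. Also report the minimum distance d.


Weight distribution: A_0 = 1, A_1 = 2, A_2 = 2, A_3 = 4, A_4 = 5, A_5 = 2. Minimum distance d = 1.

Enumerate all 2^4 = 16 messages m ∈ F_2^4.
For each, compute codeword c = mG in F_2^7, then tally its weight.
  m = 0000 → c = 0000000, weight = 0.
  m = 1000 → c = 1001011, weight = 4.
  m = 0100 → c = 1001100, weight = 3.
  m = 1100 → c = 0000111, weight = 3.
  m = 0010 → c = 1001110, weight = 4.
  m = 1010 → c = 0000101, weight = 2.
  m = 0110 → c = 0000010, weight = 1.
  m = 1110 → c = 1001001, weight = 3.
  m = 0001 → c = 1101110, weight = 5.
  m = 1001 → c = 0100101, weight = 3.
  m = 0101 → c = 0100010, weight = 2.
  m = 1101 → c = 1101001, weight = 4.
  m = 0011 → c = 0100000, weight = 1.
  m = 1011 → c = 1101011, weight = 5.
  m = 0111 → c = 1101100, weight = 4.
  m = 1111 → c = 0100111, weight = 4.
Tally weights:
  weight 0: 1 codewords.
  weight 1: 2 codewords.
  weight 2: 2 codewords.
  weight 3: 4 codewords.
  weight 4: 5 codewords.
  weight 5: 2 codewords.
Minimum distance d = smallest w > 0 with A_w > 0 = 1.
Sanity: Σ A_w = 16 = 2^4 = 16 ✓.


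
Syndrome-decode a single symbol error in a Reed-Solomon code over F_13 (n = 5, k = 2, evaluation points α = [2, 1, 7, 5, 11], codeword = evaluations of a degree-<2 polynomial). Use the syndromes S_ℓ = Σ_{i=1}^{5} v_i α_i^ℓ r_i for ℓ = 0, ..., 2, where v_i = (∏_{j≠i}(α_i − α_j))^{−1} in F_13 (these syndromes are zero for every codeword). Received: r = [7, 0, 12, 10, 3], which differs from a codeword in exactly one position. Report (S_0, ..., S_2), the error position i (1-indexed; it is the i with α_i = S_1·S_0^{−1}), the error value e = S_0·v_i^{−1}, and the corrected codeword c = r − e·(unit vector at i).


S = (12, 12, 12), error at position 2, error magnitude e = 7, c = [7, 6, 12, 10, 3].

Step 1: column multipliers v_i = (∏_{j≠i}(α_i − α_j))^{−1} mod 13.
  i = 1 (α = 2): (2−1)(2−7)(2−5)(2−11) = 1·(−5)·(−3)·(−9) = −135 ≡ 8, so v_1 = 8^{−1} = 5 (mod 13).
  i = 2 (α = 1): (1−2)(1−7)(1−5)(1−11) = (−1)·(−6)·(−4)·(−10) = 240 ≡ 6, so v_2 = 6^{−1} = 11 (mod 13).
  i = 3 (α = 7): (7−2)(7−1)(7−5)(7−11) = 5·6·2·(−4) = −240 ≡ 7, so v_3 = 7^{−1} = 2 (mod 13).
  i = 4 (α = 5): (5−2)(5−1)(5−7)(5−11) = 3·4·(−2)·(−6) = 144 ≡ 1, so v_4 = 1^{−1} = 1 (mod 13).
  i = 5 (α = 11): (11−2)(11−1)(11−7)(11−5) = 9·10·4·6 = 2160 ≡ 2, so v_5 = 2^{−1} = 7 (mod 13).
  v = [5, 11, 2, 1, 7].
Step 2: syndromes of r = [7, 0, 12, 10, 3] (all sums mod 13).
  S_0 = Σ v_i r_i = 5·7 + 11·0 + 2·12 + 1·10 + 7·3 = 90 ≡ 12.
  S_1 = Σ v_i α_i r_i = 5·2·7 + 11·1·0 + 2·7·12 + 1·5·10 + 7·11·3 = 519 ≡ 12.
  α_i^2 mod 13 = [4, 1, 10, 12, 4].
  S_2 = Σ v_i α_i^2 r_i = 5·4·7 + 11·1·0 + 2·10·12 + 1·12·10 + 7·4·3 = 584 ≡ 12.
  S = (12, 12, 12) ≠ 0, so r is not a codeword (an error is present).
Step 3: locate the error. For a single error e at position i, S_ℓ = v_i·e·α_i^ℓ, so α_err = S_1/S_0.
  S_0^{−1} = 12^{−1} = 12 (mod 13), so α_err = 12·12 = 144 ≡ 1 = α_2. Error position i = 2.
  Consistency check: S_2/S_1 = 12·12 = 144 ≡ 1 = α_err ✓ (single-error assumption holds).
Step 4: error magnitude e = S_0/v_2 = S_0·∏_{j≠2}(α_2 − α_j) = 12·6 = 72 ≡ 7 (mod 13).
Step 5: correct position 2: c_2 = r_2 − e = 0 − 7 ≡ 6 (mod 13). Hence c = [7, 6, 12, 10, 3].
  Check: interpolating c through the α_i gives m(x) = 5 + 1·x (degree < 2) with m(α_i) = c_i for every i, so c is indeed a codeword.


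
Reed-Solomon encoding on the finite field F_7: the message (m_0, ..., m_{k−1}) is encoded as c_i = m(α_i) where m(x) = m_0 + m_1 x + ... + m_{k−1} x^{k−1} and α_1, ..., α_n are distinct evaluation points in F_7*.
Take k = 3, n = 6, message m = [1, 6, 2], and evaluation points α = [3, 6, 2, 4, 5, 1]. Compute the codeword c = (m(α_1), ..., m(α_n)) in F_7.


c = [2, 4, 0, 1, 4, 2]

Message polynomial: m(x) = 1 + 6·x + 2·x^2 (mod 7).
For each evaluation point α_i, compute m(α_i) mod 7:
  α_1 = 3: Horner steps 2 → 5 → 2, so m(3) = 2.
  α_2 = 6: Horner steps 2 → 4 → 4, so m(6) = 4.
  α_3 = 2: Horner steps 2 → 3 → 0, so m(2) = 0.
  α_4 = 4: Horner steps 2 → 0 → 1, so m(4) = 1.
  α_5 = 5: Horner steps 2 → 2 → 4, so m(5) = 4.
  α_6 = 1: Horner steps 2 → 1 → 2, so m(1) = 2.
Codeword c = [2, 4, 0, 1, 4, 2] ∈ F_7^6.


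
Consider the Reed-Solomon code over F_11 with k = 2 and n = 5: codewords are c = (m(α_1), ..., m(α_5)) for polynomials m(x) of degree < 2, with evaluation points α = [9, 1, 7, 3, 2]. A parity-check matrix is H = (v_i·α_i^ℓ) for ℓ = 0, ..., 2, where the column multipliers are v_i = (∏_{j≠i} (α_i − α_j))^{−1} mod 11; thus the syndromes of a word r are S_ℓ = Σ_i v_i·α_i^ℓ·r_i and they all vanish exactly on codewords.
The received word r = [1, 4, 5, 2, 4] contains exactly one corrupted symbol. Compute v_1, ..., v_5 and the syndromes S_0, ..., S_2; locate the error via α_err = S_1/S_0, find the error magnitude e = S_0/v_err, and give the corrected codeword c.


S = (8, 8, 8), error at position 2, error magnitude e = 9, c = [1, 6, 5, 2, 4].

Step 1: column multipliers v_i = (∏_{j≠i}(α_i − α_j))^{−1} mod 11.
  i = 1 (α = 9): (9−1)(9−7)(9−3)(9−2) = 8·2·6·7 = 672 ≡ 1, so v_1 = 1^{−1} = 1 (mod 11).
  i = 2 (α = 1): (1−9)(1−7)(1−3)(1−2) = (−8)·(−6)·(−2)·(−1) = 96 ≡ 8, so v_2 = 8^{−1} = 7 (mod 11).
  i = 3 (α = 7): (7−9)(7−1)(7−3)(7−2) = (−2)·6·4·5 = −240 ≡ 2, so v_3 = 2^{−1} = 6 (mod 11).
  i = 4 (α = 3): (3−9)(3−1)(3−7)(3−2) = (−6)·2·(−4)·1 = 48 ≡ 4, so v_4 = 4^{−1} = 3 (mod 11).
  i = 5 (α = 2): (2−9)(2−1)(2−7)(2−3) = (−7)·1·(−5)·(−1) = −35 ≡ 9, so v_5 = 9^{−1} = 5 (mod 11).
  v = [1, 7, 6, 3, 5].
Step 2: syndromes of r = [1, 4, 5, 2, 4] (all sums mod 11).
  S_0 = Σ v_i r_i = 1·1 + 7·4 + 6·5 + 3·2 + 5·4 = 85 ≡ 8.
  S_1 = Σ v_i α_i r_i = 1·9·1 + 7·1·4 + 6·7·5 + 3·3·2 + 5·2·4 = 305 ≡ 8.
  α_i^2 mod 11 = [4, 1, 5, 9, 4].
  S_2 = Σ v_i α_i^2 r_i = 1·4·1 + 7·1·4 + 6·5·5 + 3·9·2 + 5·4·4 = 316 ≡ 8.
  S = (8, 8, 8) ≠ 0, so r is not a codeword (an error is present).
Step 3: locate the error. For a single error e at position i, S_ℓ = v_i·e·α_i^ℓ, so α_err = S_1/S_0.
  S_0^{−1} = 8^{−1} = 7 (mod 11), so α_err = 8·7 = 56 ≡ 1 = α_2. Error position i = 2.
  Consistency check: S_2/S_1 = 8·7 = 56 ≡ 1 = α_err ✓ (single-error assumption holds).
Step 4: error magnitude e = S_0/v_2 = S_0·∏_{j≠2}(α_2 − α_j) = 8·8 = 64 ≡ 9 (mod 11).
Step 5: correct position 2: c_2 = r_2 − e = 4 − 9 ≡ 6 (mod 11). Hence c = [1, 6, 5, 2, 4].
  Check: interpolating c through the α_i gives m(x) = 8 + 9·x (degree < 2) with m(α_i) = c_i for every i, so c is indeed a codeword.


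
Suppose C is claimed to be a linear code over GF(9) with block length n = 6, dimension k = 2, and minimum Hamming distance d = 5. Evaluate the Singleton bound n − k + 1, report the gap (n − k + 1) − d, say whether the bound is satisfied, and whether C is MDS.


Singleton RHS = n − k + 1 = 5, slack = 0, bound satisfied, MDS.

Singleton bound: d ≤ n − k + 1.
Here n = 6, k = 2, so n − k + 1 = 5.
Given d = 5, check d ≤ 5: YES.
Slack = (n − k + 1) − d = 0.
The code is MDS (slack = 0).
Description: the claimed parameters are [6, 2, 5]_9; such a code would be MDS (meets Singleton bound).


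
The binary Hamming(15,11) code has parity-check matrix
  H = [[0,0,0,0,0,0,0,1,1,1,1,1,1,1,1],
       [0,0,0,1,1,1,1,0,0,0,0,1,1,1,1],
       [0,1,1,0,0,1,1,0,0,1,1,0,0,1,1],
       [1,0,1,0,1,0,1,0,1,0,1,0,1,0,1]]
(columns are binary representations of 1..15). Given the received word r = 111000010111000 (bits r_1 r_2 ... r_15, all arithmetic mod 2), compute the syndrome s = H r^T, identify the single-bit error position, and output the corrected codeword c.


s = (0, 1, 0, 1)^T, error position = 5, corrected codeword c = 111010010111000

Compute s = H r^T mod 2 one row at a time:
  s_1 = 1 + 0 + 1 + 1 + 1 + 0 + 0 + 0 = 4 ≡ 0 (mod 2).
  s_2 = 0 + 0 + 0 + 0 + 1 + 0 + 0 + 0 = 1 ≡ 1 (mod 2).
  s_3 = 1 + 1 + 0 + 0 + 1 + 1 + 0 + 0 = 4 ≡ 0 (mod 2).
  s_4 = 1 + 1 + 0 + 0 + 0 + 1 + 0 + 0 = 3 ≡ 1 (mod 2).
s = (0, 1, 0, 1)^T — this equals column 5 of H (binary 0101), so error is at position 5.
Correct: flip bit 5 of r = 111000010111000 to get c = 111010010111000.


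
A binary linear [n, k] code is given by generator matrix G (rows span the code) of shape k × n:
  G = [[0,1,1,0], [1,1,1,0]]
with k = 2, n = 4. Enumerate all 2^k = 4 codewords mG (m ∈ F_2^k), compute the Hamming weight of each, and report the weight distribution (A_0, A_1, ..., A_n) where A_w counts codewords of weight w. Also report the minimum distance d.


Weight distribution: A_0 = 1, A_1 = 1, A_2 = 1, A_3 = 1. Minimum distance d = 1.

Enumerate all 2^2 = 4 messages m ∈ F_2^2.
For each, compute codeword c = mG in F_2^4, then tally its weight.
  m = 00 → c = 0000, weight = 0.
  m = 10 → c = 0110, weight = 2.
  m = 01 → c = 1110, weight = 3.
  m = 11 → c = 1000, weight = 1.
Tally weights:
  weight 0: 1 codewords.
  weight 1: 1 codewords.
  weight 2: 1 codewords.
  weight 3: 1 codewords.
Minimum distance d = smallest w > 0 with A_w > 0 = 1.
Sanity: Σ A_w = 4 = 2^2 = 4 ✓.


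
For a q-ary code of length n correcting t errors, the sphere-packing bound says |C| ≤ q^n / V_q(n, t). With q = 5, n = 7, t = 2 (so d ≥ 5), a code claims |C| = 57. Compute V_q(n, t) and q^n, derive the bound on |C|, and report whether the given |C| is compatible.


V_q(n, t) = 365, q^n = 78125, Hamming bound = 214, |C| = 57 ≤ bound (satisfied).

Step 1: Compute V_q(n, t) = Σ_{j=0}^2 C(n, j) (q−1)^j.
  j = 0: C(7,0)·(4)^0 = 1·1 = 1.
  j = 1: C(7,1)·(4)^1 = 7·4 = 28.
  j = 2: C(7,2)·(4)^2 = 21·16 = 336.
  V_q(n, t) = 1 + 28 + 336 = 365.
Step 2: q^n = 5^7 = 78125.
Step 3: Hamming bound ⌊q^n / V_q(n,t)⌋ = ⌊78125/365⌋ = 214.
Step 4: Compare |C| = 57 to 214: satisfied.
The claimed |C| lies below the Hamming bound.


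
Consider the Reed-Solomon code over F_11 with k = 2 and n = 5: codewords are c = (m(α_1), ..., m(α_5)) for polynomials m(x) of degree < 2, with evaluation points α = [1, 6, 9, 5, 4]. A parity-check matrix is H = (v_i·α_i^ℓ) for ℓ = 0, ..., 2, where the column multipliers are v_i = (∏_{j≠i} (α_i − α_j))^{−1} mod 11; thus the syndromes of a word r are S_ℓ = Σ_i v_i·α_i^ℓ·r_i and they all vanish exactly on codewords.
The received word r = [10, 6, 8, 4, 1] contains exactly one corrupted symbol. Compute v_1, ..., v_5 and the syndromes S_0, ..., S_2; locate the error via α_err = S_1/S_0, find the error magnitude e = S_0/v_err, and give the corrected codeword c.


S = (10, 6, 8), error at position 4, error magnitude e = 6, c = [10, 6, 8, 9, 1].

Step 1: column multipliers v_i = (∏_{j≠i}(α_i − α_j))^{−1} mod 11.
  i = 1 (α = 1): (1−6)(1−9)(1−5)(1−4) = (−5)·(−8)·(−4)·(−3) = 480 ≡ 7, so v_1 = 7^{−1} = 8 (mod 11).
  i = 2 (α = 6): (6−1)(6−9)(6−5)(6−4) = 5·(−3)·1·2 = −30 ≡ 3, so v_2 = 3^{−1} = 4 (mod 11).
  i = 3 (α = 9): (9−1)(9−6)(9−5)(9−4) = 8·3·4·5 = 480 ≡ 7, so v_3 = 7^{−1} = 8 (mod 11).
  i = 4 (α = 5): (5−1)(5−6)(5−9)(5−4) = 4·(−1)·(−4)·1 = 16 ≡ 5, so v_4 = 5^{−1} = 9 (mod 11).
  i = 5 (α = 4): (4−1)(4−6)(4−9)(4−5) = 3·(−2)·(−5)·(−1) = −30 ≡ 3, so v_5 = 3^{−1} = 4 (mod 11).
  v = [8, 4, 8, 9, 4].
Step 2: syndromes of r = [10, 6, 8, 4, 1] (all sums mod 11).
  S_0 = Σ v_i r_i = 8·10 + 4·6 + 8·8 + 9·4 + 4·1 = 208 ≡ 10.
  S_1 = Σ v_i α_i r_i = 8·1·10 + 4·6·6 + 8·9·8 + 9·5·4 + 4·4·1 = 996 ≡ 6.
  α_i^2 mod 11 = [1, 3, 4, 3, 5].
  S_2 = Σ v_i α_i^2 r_i = 8·1·10 + 4·3·6 + 8·4·8 + 9·3·4 + 4·5·1 = 536 ≡ 8.
  S = (10, 6, 8) ≠ 0, so r is not a codeword (an error is present).
Step 3: locate the error. For a single error e at position i, S_ℓ = v_i·e·α_i^ℓ, so α_err = S_1/S_0.
  S_0^{−1} = 10^{−1} = 10 (mod 11), so α_err = 6·10 = 60 ≡ 5 = α_4. Error position i = 4.
  Consistency check: S_2/S_1 = 8·2 = 16 ≡ 5 = α_err ✓ (single-error assumption holds).
Step 4: error magnitude e = S_0/v_4 = S_0·∏_{j≠4}(α_4 − α_j) = 10·5 = 50 ≡ 6 (mod 11).
Step 5: correct position 4: c_4 = r_4 − e = 4 − 6 ≡ 9 (mod 11). Hence c = [10, 6, 8, 9, 1].
  Check: interpolating c through the α_i gives m(x) = 2 + 8·x (degree < 2) with m(α_i) = c_i for every i, so c is indeed a codeword.


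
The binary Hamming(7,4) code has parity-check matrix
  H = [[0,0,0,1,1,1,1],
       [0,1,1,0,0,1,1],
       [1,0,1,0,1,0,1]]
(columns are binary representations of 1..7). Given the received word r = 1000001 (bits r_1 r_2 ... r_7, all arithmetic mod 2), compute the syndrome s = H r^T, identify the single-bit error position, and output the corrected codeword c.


s = (1, 1, 0)^T, error position = 6, corrected codeword c = 1000011

Compute s = H r^T mod 2 one row at a time:
  s_1 = 0 + 0 + 0 + 1 = 1 ≡ 1 (mod 2).
  s_2 = 0 + 0 + 0 + 1 = 1 ≡ 1 (mod 2).
  s_3 = 1 + 0 + 0 + 1 = 2 ≡ 0 (mod 2).
s = (1, 1, 0)^T — this equals column 6 of H (binary 110), so error is at position 6.
Correct: flip bit 6 of r = 1000001 to get c = 1000011.


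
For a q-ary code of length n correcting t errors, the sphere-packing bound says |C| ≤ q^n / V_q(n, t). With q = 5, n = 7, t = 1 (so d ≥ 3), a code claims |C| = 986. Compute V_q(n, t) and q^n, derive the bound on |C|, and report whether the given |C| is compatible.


V_q(n, t) = 29, q^n = 78125, Hamming bound = 2693, |C| = 986 ≤ bound (satisfied).

Step 1: Compute V_q(n, t) = Σ_{j=0}^1 C(n, j) (q−1)^j.
  j = 0: C(7,0)·(4)^0 = 1·1 = 1.
  j = 1: C(7,1)·(4)^1 = 7·4 = 28.
  V_q(n, t) = 1 + 28 = 29.
Step 2: q^n = 5^7 = 78125.
Step 3: Hamming bound ⌊q^n / V_q(n,t)⌋ = ⌊78125/29⌋ = 2693.
Step 4: Compare |C| = 986 to 2693: satisfied.
The claimed |C| lies below the Hamming bound.


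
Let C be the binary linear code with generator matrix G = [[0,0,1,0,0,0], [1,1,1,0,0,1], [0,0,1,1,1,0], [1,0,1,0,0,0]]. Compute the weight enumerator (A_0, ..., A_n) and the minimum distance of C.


Weight distribution: A_0 = 1, A_1 = 2, A_2 = 3, A_3 = 4, A_4 = 3, A_5 = 2, A_6 = 1. Minimum distance d = 1.

Enumerate all 2^4 = 16 messages m ∈ F_2^4.
For each, compute codeword c = mG in F_2^6, then tally its weight.
  m = 0000 → c = 000000, weight = 0.
  m = 1000 → c = 001000, weight = 1.
  m = 0100 → c = 111001, weight = 4.
  m = 1100 → c = 110001, weight = 3.
  m = 0010 → c = 001110, weight = 3.
  m = 1010 → c = 000110, weight = 2.
  m = 0110 → c = 110111, weight = 5.
  m = 1110 → c = 111111, weight = 6.
  m = 0001 → c = 101000, weight = 2.
  m = 1001 → c = 100000, weight = 1.
  m = 0101 → c = 010001, weight = 2.
  m = 1101 → c = 011001, weight = 3.
  m = 0011 → c = 100110, weight = 3.
  m = 1011 → c = 101110, weight = 4.
  m = 0111 → c = 011111, weight = 5.
  m = 1111 → c = 010111, weight = 4.
Tally weights:
  weight 0: 1 codewords.
  weight 1: 2 codewords.
  weight 2: 3 codewords.
  weight 3: 4 codewords.
  weight 4: 3 codewords.
  weight 5: 2 codewords.
  weight 6: 1 codewords.
Minimum distance d = smallest w > 0 with A_w > 0 = 1.
Sanity: Σ A_w = 16 = 2^4 = 16 ✓.


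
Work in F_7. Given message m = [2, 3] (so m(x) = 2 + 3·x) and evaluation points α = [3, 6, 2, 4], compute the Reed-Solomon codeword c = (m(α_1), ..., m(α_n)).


c = [4, 6, 1, 0]

Message polynomial: m(x) = 2 + 3·x (mod 7).
For each evaluation point α_i, compute m(α_i) mod 7:
  α_1 = 3: Horner steps 3 → 4, so m(3) = 4.
  α_2 = 6: Horner steps 3 → 6, so m(6) = 6.
  α_3 = 2: Horner steps 3 → 1, so m(2) = 1.
  α_4 = 4: Horner steps 3 → 0, so m(4) = 0.
Codeword c = [4, 6, 1, 0] ∈ F_7^4.


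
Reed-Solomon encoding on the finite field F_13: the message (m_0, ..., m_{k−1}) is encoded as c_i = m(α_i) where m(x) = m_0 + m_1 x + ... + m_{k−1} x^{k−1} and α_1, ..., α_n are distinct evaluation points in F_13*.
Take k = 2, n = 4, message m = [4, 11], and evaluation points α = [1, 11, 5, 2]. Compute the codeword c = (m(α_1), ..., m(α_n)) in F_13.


c = [2, 8, 7, 0]

Message polynomial: m(x) = 4 + 11·x (mod 13).
For each evaluation point α_i, compute m(α_i) mod 13:
  α_1 = 1: Horner steps 11 → 2, so m(1) = 2.
  α_2 = 11: Horner steps 11 → 8, so m(11) = 8.
  α_3 = 5: Horner steps 11 → 7, so m(5) = 7.
  α_4 = 2: Horner steps 11 → 0, so m(2) = 0.
Codeword c = [2, 8, 7, 0] ∈ F_13^4.


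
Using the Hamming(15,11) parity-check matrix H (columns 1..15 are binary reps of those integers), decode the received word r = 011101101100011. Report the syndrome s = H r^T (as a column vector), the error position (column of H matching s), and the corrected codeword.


s = (0, 1, 1, 0)^T, error position = 6, corrected codeword c = 011100101100011

Compute s = H r^T mod 2 one row at a time:
  s_1 = 0 + 1 + 1 + 0 + 0 + 0 + 1 + 1 = 4 ≡ 0 (mod 2).
  s_2 = 1 + 0 + 1 + 1 + 0 + 0 + 1 + 1 = 5 ≡ 1 (mod 2).
  s_3 = 1 + 1 + 1 + 1 + 1 + 0 + 1 + 1 = 7 ≡ 1 (mod 2).
  s_4 = 0 + 1 + 0 + 1 + 1 + 0 + 0 + 1 = 4 ≡ 0 (mod 2).
s = (0, 1, 1, 0)^T — this equals column 6 of H (binary 0110), so error is at position 6.
Correct: flip bit 6 of r = 011101101100011 to get c = 011100101100011.


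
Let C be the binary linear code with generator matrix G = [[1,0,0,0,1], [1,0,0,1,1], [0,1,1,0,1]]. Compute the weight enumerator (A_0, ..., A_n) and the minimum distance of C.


Weight distribution: A_0 = 1, A_1 = 1, A_2 = 1, A_3 = 3, A_4 = 2. Minimum distance d = 1.

Enumerate all 2^3 = 8 messages m ∈ F_2^3.
For each, compute codeword c = mG in F_2^5, then tally its weight.
  m = 000 → c = 00000, weight = 0.
  m = 100 → c = 10001, weight = 2.
  m = 010 → c = 10011, weight = 3.
  m = 110 → c = 00010, weight = 1.
  m = 001 → c = 01101, weight = 3.
  m = 101 → c = 11100, weight = 3.
  m = 011 → c = 11110, weight = 4.
  m = 111 → c = 01111, weight = 4.
Tally weights:
  weight 0: 1 codewords.
  weight 1: 1 codewords.
  weight 2: 1 codewords.
  weight 3: 3 codewords.
  weight 4: 2 codewords.
Minimum distance d = smallest w > 0 with A_w > 0 = 1.
Sanity: Σ A_w = 8 = 2^3 = 8 ✓.


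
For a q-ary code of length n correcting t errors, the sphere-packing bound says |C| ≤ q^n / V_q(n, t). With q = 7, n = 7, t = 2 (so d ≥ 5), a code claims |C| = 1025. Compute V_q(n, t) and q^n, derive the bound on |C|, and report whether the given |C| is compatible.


V_q(n, t) = 799, q^n = 823543, Hamming bound = 1030, |C| = 1025 ≤ bound (satisfied).

Step 1: Compute V_q(n, t) = Σ_{j=0}^2 C(n, j) (q−1)^j.
  j = 0: C(7,0)·(6)^0 = 1·1 = 1.
  j = 1: C(7,1)·(6)^1 = 7·6 = 42.
  j = 2: C(7,2)·(6)^2 = 21·36 = 756.
  V_q(n, t) = 1 + 42 + 756 = 799.
Step 2: q^n = 7^7 = 823543.
Step 3: Hamming bound ⌊q^n / V_q(n,t)⌋ = ⌊823543/799⌋ = 1030.
Step 4: Compare |C| = 1025 to 1030: satisfied.
The claimed |C| lies below the Hamming bound.


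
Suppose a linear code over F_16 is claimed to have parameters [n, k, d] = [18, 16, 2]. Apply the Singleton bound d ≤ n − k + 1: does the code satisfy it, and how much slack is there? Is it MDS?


Singleton RHS = n − k + 1 = 3, slack = 1, bound satisfied, not MDS.

Singleton bound: d ≤ n − k + 1.
Here n = 18, k = 16, so n − k + 1 = 3.
Given d = 2, check d ≤ 3: YES.
Slack = (n − k + 1) − d = 1.
The code is NOT MDS (slack = 1 > 0).
Description: the claimed parameters are [18, 16, 2]_16; such a code would be non-MDS.


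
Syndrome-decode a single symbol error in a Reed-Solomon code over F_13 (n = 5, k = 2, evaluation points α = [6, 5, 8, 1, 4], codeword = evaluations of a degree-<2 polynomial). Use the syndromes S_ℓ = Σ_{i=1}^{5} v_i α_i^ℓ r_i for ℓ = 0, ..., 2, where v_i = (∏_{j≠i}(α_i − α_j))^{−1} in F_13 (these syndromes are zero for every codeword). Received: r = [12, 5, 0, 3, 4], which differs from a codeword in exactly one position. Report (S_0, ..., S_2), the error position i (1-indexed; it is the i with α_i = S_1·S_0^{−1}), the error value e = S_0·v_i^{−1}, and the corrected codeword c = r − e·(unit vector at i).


S = (3, 12, 9), error at position 5, error magnitude e = 6, c = [12, 5, 0, 3, 11].

Step 1: column multipliers v_i = (∏_{j≠i}(α_i − α_j))^{−1} mod 13.
  i = 1 (α = 6): (6−5)(6−8)(6−1)(6−4) = 1·(−2)·5·2 = −20 ≡ 6, so v_1 = 6^{−1} = 11 (mod 13).
  i = 2 (α = 5): (5−6)(5−8)(5−1)(5−4) = (−1)·(−3)·4·1 = 12 ≡ 12, so v_2 = 12^{−1} = 12 (mod 13).
  i = 3 (α = 8): (8−6)(8−5)(8−1)(8−4) = 2·3·7·4 = 168 ≡ 12, so v_3 = 12^{−1} = 12 (mod 13).
  i = 4 (α = 1): (1−6)(1−5)(1−8)(1−4) = (−5)·(−4)·(−7)·(−3) = 420 ≡ 4, so v_4 = 4^{−1} = 10 (mod 13).
  i = 5 (α = 4): (4−6)(4−5)(4−8)(4−1) = (−2)·(−1)·(−4)·3 = −24 ≡ 2, so v_5 = 2^{−1} = 7 (mod 13).
  v = [11, 12, 12, 10, 7].
Step 2: syndromes of r = [12, 5, 0, 3, 4] (all sums mod 13).
  S_0 = Σ v_i r_i = 11·12 + 12·5 + 12·0 + 10·3 + 7·4 = 250 ≡ 3.
  S_1 = Σ v_i α_i r_i = 11·6·12 + 12·5·5 + 12·8·0 + 10·1·3 + 7·4·4 = 1234 ≡ 12.
  α_i^2 mod 13 = [10, 12, 12, 1, 3].
  S_2 = Σ v_i α_i^2 r_i = 11·10·12 + 12·12·5 + 12·12·0 + 10·1·3 + 7·3·4 = 2154 ≡ 9.
  S = (3, 12, 9) ≠ 0, so r is not a codeword (an error is present).
Step 3: locate the error. For a single error e at position i, S_ℓ = v_i·e·α_i^ℓ, so α_err = S_1/S_0.
  S_0^{−1} = 3^{−1} = 9 (mod 13), so α_err = 12·9 = 108 ≡ 4 = α_5. Error position i = 5.
  Consistency check: S_2/S_1 = 9·12 = 108 ≡ 4 = α_err ✓ (single-error assumption holds).
Step 4: error magnitude e = S_0/v_5 = S_0·∏_{j≠5}(α_5 − α_j) = 3·2 = 6 ≡ 6 (mod 13).
Step 5: correct position 5: c_5 = r_5 − e = 4 − 6 ≡ 11 (mod 13). Hence c = [12, 5, 0, 3, 11].
  Check: interpolating c through the α_i gives m(x) = 9 + 7·x (degree < 2) with m(α_i) = c_i for every i, so c is indeed a codeword.


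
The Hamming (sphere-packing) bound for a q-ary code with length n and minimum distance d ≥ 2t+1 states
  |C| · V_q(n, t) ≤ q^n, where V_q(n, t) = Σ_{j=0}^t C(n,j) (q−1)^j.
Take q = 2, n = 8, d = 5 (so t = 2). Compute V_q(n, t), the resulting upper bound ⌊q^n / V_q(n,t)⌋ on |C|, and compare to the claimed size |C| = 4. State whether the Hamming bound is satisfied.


V_q(n, t) = 37, q^n = 256, Hamming bound = 6, |C| = 4 ≤ bound (satisfied).

Step 1: Compute V_q(n, t) = Σ_{j=0}^2 C(n, j) (q−1)^j.
  j = 0: C(8,0)·(1)^0 = 1·1 = 1.
  j = 1: C(8,1)·(1)^1 = 8·1 = 8.
  j = 2: C(8,2)·(1)^2 = 28·1 = 28.
  V_q(n, t) = 1 + 8 + 28 = 37.
Step 2: q^n = 2^8 = 256.
Step 3: Hamming bound ⌊q^n / V_q(n,t)⌋ = ⌊256/37⌋ = 6.
Step 4: Compare |C| = 4 to 6: satisfied.
The claimed |C| lies below the Hamming bound.


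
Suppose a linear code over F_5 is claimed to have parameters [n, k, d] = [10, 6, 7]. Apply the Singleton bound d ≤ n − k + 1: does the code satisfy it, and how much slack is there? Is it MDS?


Singleton RHS = n − k + 1 = 5, slack = -2, bound violated (no such code; not MDS).

Singleton bound: d ≤ n − k + 1.
Here n = 10, k = 6, so n − k + 1 = 5.
Given d = 7, check d ≤ 5: NO.
Slack = (n − k + 1) − d = -2.
The slack is negative: d = 7 exceeds n − k + 1 = 5 by 2, so the Singleton bound is violated and no linear [10, 6, 7]_5 code can exist. In particular it is not MDS (MDS requires d = n − k + 1 exactly).
Description: the claimed parameters are [10, 6, 7]_5; such a code would be impossible (violates the Singleton bound).


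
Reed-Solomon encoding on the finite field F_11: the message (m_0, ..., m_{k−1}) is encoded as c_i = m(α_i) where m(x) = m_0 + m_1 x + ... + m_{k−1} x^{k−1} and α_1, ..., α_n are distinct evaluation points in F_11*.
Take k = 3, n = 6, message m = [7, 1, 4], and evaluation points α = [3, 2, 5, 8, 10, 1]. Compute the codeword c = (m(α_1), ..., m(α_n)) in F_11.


c = [2, 3, 2, 7, 10, 1]

Message polynomial: m(x) = 7 + 1·x + 4·x^2 (mod 11).
For each evaluation point α_i, compute m(α_i) mod 11:
  α_1 = 3: Horner steps 4 → 2 → 2, so m(3) = 2.
  α_2 = 2: Horner steps 4 → 9 → 3, so m(2) = 3.
  α_3 = 5: Horner steps 4 → 10 → 2, so m(5) = 2.
  α_4 = 8: Horner steps 4 → 0 → 7, so m(8) = 7.
  α_5 = 10: Horner steps 4 → 8 → 10, so m(10) = 10.
  α_6 = 1: Horner steps 4 → 5 → 1, so m(1) = 1.
Codeword c = [2, 3, 2, 7, 10, 1] ∈ F_11^6.


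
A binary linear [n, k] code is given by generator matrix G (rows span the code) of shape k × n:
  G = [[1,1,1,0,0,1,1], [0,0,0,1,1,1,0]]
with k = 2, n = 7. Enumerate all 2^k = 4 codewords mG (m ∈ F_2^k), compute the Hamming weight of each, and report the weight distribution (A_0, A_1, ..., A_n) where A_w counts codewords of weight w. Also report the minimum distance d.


Weight distribution: A_0 = 1, A_3 = 1, A_5 = 1, A_6 = 1. Minimum distance d = 3.

Enumerate all 2^2 = 4 messages m ∈ F_2^2.
For each, compute codeword c = mG in F_2^7, then tally its weight.
  m = 00 → c = 0000000, weight = 0.
  m = 10 → c = 1110011, weight = 5.
  m = 01 → c = 0001110, weight = 3.
  m = 11 → c = 1111101, weight = 6.
Tally weights:
  weight 0: 1 codewords.
  weight 3: 1 codewords.
  weight 5: 1 codewords.
  weight 6: 1 codewords.
Minimum distance d = smallest w > 0 with A_w > 0 = 3.
Sanity: Σ A_w = 4 = 2^2 = 4 ✓.


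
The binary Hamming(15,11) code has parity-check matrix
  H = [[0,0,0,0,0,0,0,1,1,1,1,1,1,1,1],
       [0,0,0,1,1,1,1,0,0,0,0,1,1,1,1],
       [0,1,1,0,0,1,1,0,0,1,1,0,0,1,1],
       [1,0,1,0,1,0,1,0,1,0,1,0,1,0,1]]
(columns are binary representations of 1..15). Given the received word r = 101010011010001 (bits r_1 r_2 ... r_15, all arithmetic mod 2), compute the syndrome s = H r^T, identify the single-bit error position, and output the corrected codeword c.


s = (0, 0, 1, 0)^T, error position = 2, corrected codeword c = 111010011010001

Compute s = H r^T mod 2 one row at a time:
  s_1 = 1 + 1 + 0 + 1 + 0 + 0 + 0 + 1 = 4 ≡ 0 (mod 2).
  s_2 = 0 + 1 + 0 + 0 + 0 + 0 + 0 + 1 = 2 ≡ 0 (mod 2).
  s_3 = 0 + 1 + 0 + 0 + 0 + 1 + 0 + 1 = 3 ≡ 1 (mod 2).
  s_4 = 1 + 1 + 1 + 0 + 1 + 1 + 0 + 1 = 6 ≡ 0 (mod 2).
s = (0, 0, 1, 0)^T — this equals column 2 of H (binary 0010), so error is at position 2.
Correct: flip bit 2 of r = 101010011010001 to get c = 111010011010001.


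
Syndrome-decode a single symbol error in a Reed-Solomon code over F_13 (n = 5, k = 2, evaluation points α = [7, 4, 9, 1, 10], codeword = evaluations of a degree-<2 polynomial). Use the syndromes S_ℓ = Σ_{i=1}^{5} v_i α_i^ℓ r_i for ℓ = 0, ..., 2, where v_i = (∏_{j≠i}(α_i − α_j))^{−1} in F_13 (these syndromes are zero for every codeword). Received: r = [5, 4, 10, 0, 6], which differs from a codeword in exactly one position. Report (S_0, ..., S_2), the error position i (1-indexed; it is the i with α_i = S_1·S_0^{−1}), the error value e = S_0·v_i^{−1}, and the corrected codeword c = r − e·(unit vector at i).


S = (4, 4, 4), error at position 4, error magnitude e = 10, c = [5, 4, 10, 3, 6].

Step 1: column multipliers v_i = (∏_{j≠i}(α_i − α_j))^{−1} mod 13.
  i = 1 (α = 7): (7−4)(7−9)(7−1)(7−10) = 3·(−2)·6·(−3) = 108 ≡ 4, so v_1 = 4^{−1} = 10 (mod 13).
  i = 2 (α = 4): (4−7)(4−9)(4−1)(4−10) = (−3)·(−5)·3·(−6) = −270 ≡ 3, so v_2 = 3^{−1} = 9 (mod 13).
  i = 3 (α = 9): (9−7)(9−4)(9−1)(9−10) = 2·5·8·(−1) = −80 ≡ 11, so v_3 = 11^{−1} = 6 (mod 13).
  i = 4 (α = 1): (1−7)(1−4)(1−9)(1−10) = (−6)·(−3)·(−8)·(−9) = 1296 ≡ 9, so v_4 = 9^{−1} = 3 (mod 13).
  i = 5 (α = 10): (10−7)(10−4)(10−9)(10−1) = 3·6·1·9 = 162 ≡ 6, so v_5 = 6^{−1} = 11 (mod 13).
  v = [10, 9, 6, 3, 11].
Step 2: syndromes of r = [5, 4, 10, 0, 6] (all sums mod 13).
  S_0 = Σ v_i r_i = 10·5 + 9·4 + 6·10 + 3·0 + 11·6 = 212 ≡ 4.
  S_1 = Σ v_i α_i r_i = 10·7·5 + 9·4·4 + 6·9·10 + 3·1·0 + 11·10·6 = 1694 ≡ 4.
  α_i^2 mod 13 = [10, 3, 3, 1, 9].
  S_2 = Σ v_i α_i^2 r_i = 10·10·5 + 9·3·4 + 6·3·10 + 3·1·0 + 11·9·6 = 1382 ≡ 4.
  S = (4, 4, 4) ≠ 0, so r is not a codeword (an error is present).
Step 3: locate the error. For a single error e at position i, S_ℓ = v_i·e·α_i^ℓ, so α_err = S_1/S_0.
  S_0^{−1} = 4^{−1} = 10 (mod 13), so α_err = 4·10 = 40 ≡ 1 = α_4. Error position i = 4.
  Consistency check: S_2/S_1 = 4·10 = 40 ≡ 1 = α_err ✓ (single-error assumption holds).
Step 4: error magnitude e = S_0/v_4 = S_0·∏_{j≠4}(α_4 − α_j) = 4·9 = 36 ≡ 10 (mod 13).
Step 5: correct position 4: c_4 = r_4 − e = 0 − 10 ≡ 3 (mod 13). Hence c = [5, 4, 10, 3, 6].
  Check: interpolating c through the α_i gives m(x) = 7 + 9·x (degree < 2) with m(α_i) = c_i for every i, so c is indeed a codeword.


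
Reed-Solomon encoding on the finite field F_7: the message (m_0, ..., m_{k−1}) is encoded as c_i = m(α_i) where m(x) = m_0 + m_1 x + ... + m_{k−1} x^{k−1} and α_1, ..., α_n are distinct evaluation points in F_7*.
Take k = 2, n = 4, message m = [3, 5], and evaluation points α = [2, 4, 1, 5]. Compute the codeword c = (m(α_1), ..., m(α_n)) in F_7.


c = [6, 2, 1, 0]

Message polynomial: m(x) = 3 + 5·x (mod 7).
For each evaluation point α_i, compute m(α_i) mod 7:
  α_1 = 2: Horner steps 5 → 6, so m(2) = 6.
  α_2 = 4: Horner steps 5 → 2, so m(4) = 2.
  α_3 = 1: Horner steps 5 → 1, so m(1) = 1.
  α_4 = 5: Horner steps 5 → 0, so m(5) = 0.
Codeword c = [6, 2, 1, 0] ∈ F_7^4.


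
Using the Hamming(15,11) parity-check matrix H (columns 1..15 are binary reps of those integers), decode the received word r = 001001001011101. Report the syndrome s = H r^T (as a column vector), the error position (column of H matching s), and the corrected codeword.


s = (1, 0, 0, 1)^T, error position = 9, corrected codeword c = 001001000011101

Compute s = H r^T mod 2 one row at a time:
  s_1 = 0 + 1 + 0 + 1 + 1 + 1 + 0 + 1 = 5 ≡ 1 (mod 2).
  s_2 = 0 + 0 + 1 + 0 + 1 + 1 + 0 + 1 = 4 ≡ 0 (mod 2).
  s_3 = 0 + 1 + 1 + 0 + 0 + 1 + 0 + 1 = 4 ≡ 0 (mod 2).
  s_4 = 0 + 1 + 0 + 0 + 1 + 1 + 1 + 1 = 5 ≡ 1 (mod 2).
s = (1, 0, 0, 1)^T — this equals column 9 of H (binary 1001), so error is at position 9.
Correct: flip bit 9 of r = 001001001011101 to get c = 001001000011101.


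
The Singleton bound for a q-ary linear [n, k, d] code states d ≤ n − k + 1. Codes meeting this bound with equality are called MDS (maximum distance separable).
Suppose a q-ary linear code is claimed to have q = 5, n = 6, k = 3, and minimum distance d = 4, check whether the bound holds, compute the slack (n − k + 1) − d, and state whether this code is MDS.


Singleton RHS = n − k + 1 = 4, slack = 0, bound satisfied, MDS.

Singleton bound: d ≤ n − k + 1.
Here n = 6, k = 3, so n − k + 1 = 4.
Given d = 4, check d ≤ 4: YES.
Slack = (n − k + 1) − d = 0.
The code is MDS (slack = 0).
Description: the claimed parameters are [6, 3, 4]_5; such a code would be MDS (meets Singleton bound).


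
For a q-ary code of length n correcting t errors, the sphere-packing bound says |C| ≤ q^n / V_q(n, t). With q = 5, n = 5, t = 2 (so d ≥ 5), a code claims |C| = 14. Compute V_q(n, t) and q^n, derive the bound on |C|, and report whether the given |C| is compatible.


V_q(n, t) = 181, q^n = 3125, Hamming bound = 17, |C| = 14 ≤ bound (satisfied).

Step 1: Compute V_q(n, t) = Σ_{j=0}^2 C(n, j) (q−1)^j.
  j = 0: C(5,0)·(4)^0 = 1·1 = 1.
  j = 1: C(5,1)·(4)^1 = 5·4 = 20.
  j = 2: C(5,2)·(4)^2 = 10·16 = 160.
  V_q(n, t) = 1 + 20 + 160 = 181.
Step 2: q^n = 5^5 = 3125.
Step 3: Hamming bound ⌊q^n / V_q(n,t)⌋ = ⌊3125/181⌋ = 17.
Step 4: Compare |C| = 14 to 17: satisfied.
The claimed |C| lies below the Hamming bound.


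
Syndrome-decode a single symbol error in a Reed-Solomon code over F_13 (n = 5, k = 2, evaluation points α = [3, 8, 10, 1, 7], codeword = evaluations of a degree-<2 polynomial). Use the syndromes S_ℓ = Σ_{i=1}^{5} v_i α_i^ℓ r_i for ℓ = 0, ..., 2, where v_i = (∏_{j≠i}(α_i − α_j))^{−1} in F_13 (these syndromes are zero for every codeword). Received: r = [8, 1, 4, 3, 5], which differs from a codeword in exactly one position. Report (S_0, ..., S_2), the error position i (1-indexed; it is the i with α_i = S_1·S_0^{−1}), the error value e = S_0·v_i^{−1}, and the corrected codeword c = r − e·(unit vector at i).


S = (11, 6, 8), error at position 3, error magnitude e = 11, c = [8, 1, 6, 3, 5].

Step 1: column multipliers v_i = (∏_{j≠i}(α_i − α_j))^{−1} mod 13.
  i = 1 (α = 3): (3−8)(3−10)(3−1)(3−7) = (−5)·(−7)·2·(−4) = −280 ≡ 6, so v_1 = 6^{−1} = 11 (mod 13).
  i = 2 (α = 8): (8−3)(8−10)(8−1)(8−7) = 5·(−2)·7·1 = −70 ≡ 8, so v_2 = 8^{−1} = 5 (mod 13).
  i = 3 (α = 10): (10−3)(10−8)(10−1)(10−7) = 7·2·9·3 = 378 ≡ 1, so v_3 = 1^{−1} = 1 (mod 13).
  i = 4 (α = 1): (1−3)(1−8)(1−10)(1−7) = (−2)·(−7)·(−9)·(−6) = 756 ≡ 2, so v_4 = 2^{−1} = 7 (mod 13).
  i = 5 (α = 7): (7−3)(7−8)(7−10)(7−1) = 4·(−1)·(−3)·6 = 72 ≡ 7, so v_5 = 7^{−1} = 2 (mod 13).
  v = [11, 5, 1, 7, 2].
Step 2: syndromes of r = [8, 1, 4, 3, 5] (all sums mod 13).
  S_0 = Σ v_i r_i = 11·8 + 5·1 + 1·4 + 7·3 + 2·5 = 128 ≡ 11.
  S_1 = Σ v_i α_i r_i = 11·3·8 + 5·8·1 + 1·10·4 + 7·1·3 + 2·7·5 = 435 ≡ 6.
  α_i^2 mod 13 = [9, 12, 9, 1, 10].
  S_2 = Σ v_i α_i^2 r_i = 11·9·8 + 5·12·1 + 1·9·4 + 7·1·3 + 2·10·5 = 1009 ≡ 8.
  S = (11, 6, 8) ≠ 0, so r is not a codeword (an error is present).
Step 3: locate the error. For a single error e at position i, S_ℓ = v_i·e·α_i^ℓ, so α_err = S_1/S_0.
  S_0^{−1} = 11^{−1} = 6 (mod 13), so α_err = 6·6 = 36 ≡ 10 = α_3. Error position i = 3.
  Consistency check: S_2/S_1 = 8·11 = 88 ≡ 10 = α_err ✓ (single-error assumption holds).
Step 4: error magnitude e = S_0/v_3 = S_0·∏_{j≠3}(α_3 − α_j) = 11·1 = 11 ≡ 11 (mod 13).
Step 5: correct position 3: c_3 = r_3 − e = 4 − 11 ≡ 6 (mod 13). Hence c = [8, 1, 6, 3, 5].
  Check: interpolating c through the α_i gives m(x) = 7 + 9·x (degree < 2) with m(α_i) = c_i for every i, so c is indeed a codeword.


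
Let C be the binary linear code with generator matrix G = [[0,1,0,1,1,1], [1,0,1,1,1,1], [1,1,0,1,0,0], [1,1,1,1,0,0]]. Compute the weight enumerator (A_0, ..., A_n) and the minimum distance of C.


Weight distribution: A_0 = 1, A_1 = 2, A_2 = 2, A_3 = 4, A_4 = 5, A_5 = 2. Minimum distance d = 1.

Enumerate all 2^4 = 16 messages m ∈ F_2^4.
For each, compute codeword c = mG in F_2^6, then tally its weight.
  m = 0000 → c = 000000, weight = 0.
  m = 1000 → c = 010111, weight = 4.
  m = 0100 → c = 101111, weight = 5.
  m = 1100 → c = 111000, weight = 3.
  m = 0010 → c = 110100, weight = 3.
  m = 1010 → c = 100011, weight = 3.
  m = 0110 → c = 011011, weight = 4.
  m = 1110 → c = 001100, weight = 2.
  m = 0001 → c = 111100, weight = 4.
  m = 1001 → c = 101011, weight = 4.
  m = 0101 → c = 010011, weight = 3.
  m = 1101 → c = 000100, weight = 1.
  m = 0011 → c = 001000, weight = 1.
  m = 1011 → c = 011111, weight = 5.
  m = 0111 → c = 100111, weight = 4.
  m = 1111 → c = 110000, weight = 2.
Tally weights:
  weight 0: 1 codewords.
  weight 1: 2 codewords.
  weight 2: 2 codewords.
  weight 3: 4 codewords.
  weight 4: 5 codewords.
  weight 5: 2 codewords.
Minimum distance d = smallest w > 0 with A_w > 0 = 1.
Sanity: Σ A_w = 16 = 2^4 = 16 ✓.


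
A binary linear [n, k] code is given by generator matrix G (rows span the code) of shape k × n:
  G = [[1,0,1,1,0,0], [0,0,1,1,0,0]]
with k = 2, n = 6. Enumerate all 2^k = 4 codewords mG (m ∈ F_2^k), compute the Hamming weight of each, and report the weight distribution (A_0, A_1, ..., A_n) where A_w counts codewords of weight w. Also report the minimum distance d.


Weight distribution: A_0 = 1, A_1 = 1, A_2 = 1, A_3 = 1. Minimum distance d = 1.

Enumerate all 2^2 = 4 messages m ∈ F_2^2.
For each, compute codeword c = mG in F_2^6, then tally its weight.
  m = 00 → c = 000000, weight = 0.
  m = 10 → c = 101100, weight = 3.
  m = 01 → c = 001100, weight = 2.
  m = 11 → c = 100000, weight = 1.
Tally weights:
  weight 0: 1 codewords.
  weight 1: 1 codewords.
  weight 2: 1 codewords.
  weight 3: 1 codewords.
Minimum distance d = smallest w > 0 with A_w > 0 = 1.
Sanity: Σ A_w = 4 = 2^2 = 4 ✓.


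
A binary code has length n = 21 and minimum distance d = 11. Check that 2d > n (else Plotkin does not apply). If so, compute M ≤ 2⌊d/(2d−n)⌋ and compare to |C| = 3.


Plotkin bound M ≤ 22; given |C| = 3 ≤ bound (satisfied).

Check applicability: 2d = 22, n = 21.
2d − n = 1 > 0, so Plotkin applies.
Compute d/(2d−n) = 11/1 ≈ 11.0000.
⌊d/(2d−n)⌋ = 11.
Plotkin bound: M ≤ 2·11 = 22.
Given |C| = 3, check: satisfied.
This |C| is below the Plotkin bound.
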